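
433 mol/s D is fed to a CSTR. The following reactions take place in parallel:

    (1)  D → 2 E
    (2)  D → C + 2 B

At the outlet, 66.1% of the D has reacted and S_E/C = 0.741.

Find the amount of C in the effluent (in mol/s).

Conversion of D: D consumed = 0.661 × 433 = 286.2 mol/s = 1ξ₁ + 1ξ₂.
Selectivity: 2ξ₁ / (1ξ₂) = 0.741 → ξ₁ = 0.3705 ξ₂.
Substitute: (1·0.3705 + 1) ξ₂ = 286.2 → ξ₂ = 208.8 mol/s, ξ₁ = 77.37 mol/s.
Outlet amounts (n = n₀ + Σ ν·ξ):
  D: 433 − 1(77.37) − 1(208.8) = 146.8
  E: 0 + 2(77.37) = 154.7
  C: 0 + 1(208.8) = 208.8
  B: 0 + 2(208.8) = 417.7

209 mol/s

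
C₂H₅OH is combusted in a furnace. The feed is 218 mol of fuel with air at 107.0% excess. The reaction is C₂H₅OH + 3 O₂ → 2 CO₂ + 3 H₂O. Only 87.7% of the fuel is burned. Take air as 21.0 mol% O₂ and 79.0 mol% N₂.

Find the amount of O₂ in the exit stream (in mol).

780 mol

Stoichiometric O₂ = 3 × 218 = 654 mol; O₂ fed = 654 × 2.070 = 1354 mol.
N₂ fed = 1354 × 79/21 = 5093 mol.
Fuel reacted = 0.877 × 218 → ξ = 191.2 mol.
Outlet (n = n₀ + ν ξ):
  C₂H₅OH: 218 − 1(191.2) = 26.81
  O₂: 1354 − 3(191.2) = 780.2
  N₂: 5093 (inert)
  CO₂: 0 + 2(191.2) = 382.4
  H₂O: 0 + 3(191.2) = 573.6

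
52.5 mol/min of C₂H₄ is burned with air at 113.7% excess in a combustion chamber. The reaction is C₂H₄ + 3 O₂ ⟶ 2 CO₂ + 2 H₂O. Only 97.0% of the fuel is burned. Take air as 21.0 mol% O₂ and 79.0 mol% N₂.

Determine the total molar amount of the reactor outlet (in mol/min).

Stoichiometric O₂ = 3 × 52.5 = 157.5 mol/min; O₂ fed = 157.5 × 2.137 = 336.6 mol/min.
N₂ fed = 336.6 × 79/21 = 1266 mol/min.
Fuel reacted = 0.97 × 52.5 → ξ = 50.92 mol/min.
Outlet (n = n₀ + ν ξ):
  C₂H₄: 52.5 − 1(50.92) = 1.575
  O₂: 336.6 − 3(50.92) = 183.8
  N₂: 1266 (inert)
  CO₂: 0 + 2(50.92) = 101.8
  H₂O: 0 + 2(50.92) = 101.8
Total out = 1.575 + 183.8 + 1266 + 101.8 + 101.8 = 1655 mol/min.

1660 mol/min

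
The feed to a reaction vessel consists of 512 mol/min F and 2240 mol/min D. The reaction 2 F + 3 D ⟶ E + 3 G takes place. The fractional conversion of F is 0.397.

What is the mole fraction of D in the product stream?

0.73

F reacted = 0.397 × 512 = 203.3 mol/min; ν_F = −2, so ξ = 203.3/2 = 101.6 mol/min.
Outlet amounts (n = n₀ + ν ξ):
  F: 512 − 2(101.6) = 308.7
  D: 2240 − 3(101.6) = 1935
  E: 0 + 1(101.6) = 101.6
  G: 0 + 3(101.6) = 304.9
Total out = 2650 mol/min; y_D = 1935 / 2650 = 0.7301.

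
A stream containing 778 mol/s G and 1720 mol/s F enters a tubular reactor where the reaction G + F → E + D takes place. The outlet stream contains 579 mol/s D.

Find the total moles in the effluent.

2500 mol/s

For D: n = n₀ + 1ξ → 579 = 0 + 1ξ, giving ξ = 579 mol/s.
Outlet amounts (n = n₀ + ν ξ):
  G: 778 − 1(579) = 199
  F: 1720 − 1(579) = 1141
  E: 0 + 1(579) = 579
  D: 0 + 1(579) = 579
Total out = 199 + 1141 + 579 + 579 = 2498 mol/s.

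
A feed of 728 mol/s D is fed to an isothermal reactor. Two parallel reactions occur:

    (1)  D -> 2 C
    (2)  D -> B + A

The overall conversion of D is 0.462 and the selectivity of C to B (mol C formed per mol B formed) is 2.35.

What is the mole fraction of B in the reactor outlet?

Conversion of D: D consumed = 0.462 × 728 = 336.3 mol/s = 1ξ₁ + 1ξ₂.
Selectivity: 2ξ₁ / (1ξ₂) = 2.35 → ξ₁ = 1.175 ξ₂.
Substitute: (1·1.175 + 1) ξ₂ = 336.3 → ξ₂ = 154.6 mol/s, ξ₁ = 181.7 mol/s.
Outlet amounts (n = n₀ + Σ ν·ξ):
  D: 728 − 1(181.7) − 1(154.6) = 391.7
  C: 0 + 2(181.7) = 363.4
  B: 0 + 1(154.6) = 154.6
  A: 0 + 1(154.6) = 154.6
Total out = 1064 mol/s; y_B = 154.6 / 1064 = 0.1453.

0.145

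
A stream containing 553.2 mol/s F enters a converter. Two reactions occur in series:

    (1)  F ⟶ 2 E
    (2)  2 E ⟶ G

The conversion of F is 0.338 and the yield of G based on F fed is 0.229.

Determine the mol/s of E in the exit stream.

121 mol/s

Conversion of F: F consumed = 1ξ₁ = 0.338 × 553.2 → ξ₁ = 187 mol/s.
Yield of G: 1ξ₂ / 553.2 = 0.229 → ξ₂ = 126.7 mol/s.
Outlet amounts (n = n₀ + Σ ν·ξ):
  F: 553.2 − 1(187) = 366.2
  E: 0 + 2(187) − 2(126.7) = 120.6
  G: 0 + 1(126.7) = 126.7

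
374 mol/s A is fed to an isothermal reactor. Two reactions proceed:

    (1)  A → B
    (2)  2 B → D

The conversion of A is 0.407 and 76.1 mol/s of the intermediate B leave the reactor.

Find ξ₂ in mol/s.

ξ₂ = 38.1 mol/s

Conversion of A: A consumed = 1ξ₁ = 0.407 × 374 → ξ₁ = 152.2 mol/s.
B balance: n_B = 0 + 1ξ₁ − 2ξ₂ = 76.1 → ξ₂ = (1·152.2 − 76.1)/2 = 38.06 mol/s.
Outlet amounts (n = n₀ + Σ ν·ξ):
  A: 374 − 1(152.2) = 221.8
  B: 0 + 1(152.2) − 2(38.06) = 76.1
  D: 0 + 1(38.06) = 38.06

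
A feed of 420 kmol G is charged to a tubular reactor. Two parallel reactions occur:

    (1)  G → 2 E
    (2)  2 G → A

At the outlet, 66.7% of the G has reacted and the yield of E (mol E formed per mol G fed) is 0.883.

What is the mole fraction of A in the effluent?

0.0849

Yield of E: 2ξ₁ / 420 = 0.883 → ξ₁ = 185.4 kmol.
Conversion of G: 1ξ₁ + 2ξ₂ = 0.667 × 420 = 280.1 → ξ₂ = 47.36 kmol.
Outlet amounts (n = n₀ + Σ ν·ξ):
  G: 420 − 1(185.4) − 2(47.36) = 139.9
  E: 0 + 2(185.4) = 370.9
  A: 0 + 1(47.36) = 47.36
Total out = 558.1 kmol; y_A = 47.36 / 558.1 = 0.08485.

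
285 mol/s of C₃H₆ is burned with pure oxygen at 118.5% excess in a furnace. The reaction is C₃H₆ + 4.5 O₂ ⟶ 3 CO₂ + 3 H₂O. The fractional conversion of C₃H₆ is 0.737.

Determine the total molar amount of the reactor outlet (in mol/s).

3190 mol/s

Stoichiometric O₂ = 4.5 × 285 = 1282 mol/s; O₂ fed = 1282 × 2.185 = 2802 mol/s.
Fuel reacted = 0.737 × 285 → ξ = 210 mol/s.
Outlet (n = n₀ + ν ξ):
  C₃H₆: 285 − 1(210) = 74.96
  O₂: 2802 − 4.5(210) = 1857
  CO₂: 0 + 3(210) = 630.1
  H₂O: 0 + 3(210) = 630.1
Total out = 74.96 + 1857 + 630.1 + 630.1 = 3192 mol/s.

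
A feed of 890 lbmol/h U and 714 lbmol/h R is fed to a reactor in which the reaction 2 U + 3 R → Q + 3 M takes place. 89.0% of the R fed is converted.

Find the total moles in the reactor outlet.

1390 lbmol/h

R reacted = 0.89 × 714 = 635.5 lbmol/h; ν_R = −3, so ξ = 635.5/3 = 211.8 lbmol/h.
Outlet amounts (n = n₀ + ν ξ):
  U: 890 − 2(211.8) = 466.4
  R: 714 − 3(211.8) = 78.54
  Q: 0 + 1(211.8) = 211.8
  M: 0 + 3(211.8) = 635.5
Total out = 466.4 + 78.54 + 211.8 + 635.5 = 1392 lbmol/h.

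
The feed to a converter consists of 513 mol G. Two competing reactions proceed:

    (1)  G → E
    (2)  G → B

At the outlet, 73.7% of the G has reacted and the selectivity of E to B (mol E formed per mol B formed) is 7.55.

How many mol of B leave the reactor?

Conversion of G: G consumed = 0.737 × 513 = 378.1 mol = 1ξ₁ + 1ξ₂.
Selectivity: 1ξ₁ / (1ξ₂) = 7.55 → ξ₁ = 7.55 ξ₂.
Substitute: (1·7.55 + 1) ξ₂ = 378.1 → ξ₂ = 44.22 mol, ξ₁ = 333.9 mol.
Outlet amounts (n = n₀ + Σ ν·ξ):
  G: 513 − 1(333.9) − 1(44.22) = 134.9
  E: 0 + 1(333.9) = 333.9
  B: 0 + 1(44.22) = 44.22

44.2 mol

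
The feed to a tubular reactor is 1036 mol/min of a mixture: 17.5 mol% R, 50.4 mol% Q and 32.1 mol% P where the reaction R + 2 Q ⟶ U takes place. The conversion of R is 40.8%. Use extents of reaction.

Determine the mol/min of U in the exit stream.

74 mol/min

R reacted = 0.408 × 181.3 = 73.97 mol/min; ν_R = −1, so ξ = 73.97/1 = 73.97 mol/min.
Outlet amounts (n = n₀ + ν ξ):
  R: 181.3 − 1(73.97) = 107.3
  Q: 522.1 − 2(73.97) = 374.2
  U: 0 + 1(73.97) = 73.97
  P: 332.6 (inert)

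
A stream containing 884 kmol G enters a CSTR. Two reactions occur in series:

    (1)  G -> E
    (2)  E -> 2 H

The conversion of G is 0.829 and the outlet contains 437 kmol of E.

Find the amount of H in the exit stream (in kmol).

592 kmol

Conversion of G: G consumed = 1ξ₁ = 0.829 × 884 → ξ₁ = 732.8 kmol.
E balance: n_E = 0 + 1ξ₁ − 1ξ₂ = 437 → ξ₂ = (1·732.8 − 437)/1 = 295.8 kmol.
Outlet amounts (n = n₀ + Σ ν·ξ):
  G: 884 − 1(732.8) = 151.2
  E: 0 + 1(732.8) − 1(295.8) = 437
  H: 0 + 2(295.8) = 591.7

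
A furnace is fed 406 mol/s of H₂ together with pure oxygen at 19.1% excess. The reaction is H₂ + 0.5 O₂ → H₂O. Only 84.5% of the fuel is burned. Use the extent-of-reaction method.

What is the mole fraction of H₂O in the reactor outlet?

Stoichiometric O₂ = 0.5 × 406 = 203 mol/s; O₂ fed = 203 × 1.191 = 241.8 mol/s.
Fuel reacted = 0.845 × 406 → ξ = 343.1 mol/s.
Outlet (n = n₀ + ν ξ):
  H₂: 406 − 1(343.1) = 62.93
  O₂: 241.8 − 0.5(343.1) = 70.24
  H₂O: 0 + 1(343.1) = 343.1
Total out = 476.2 mol/s; y_H₂O = 343.1 / 476.2 = 0.7204.

0.72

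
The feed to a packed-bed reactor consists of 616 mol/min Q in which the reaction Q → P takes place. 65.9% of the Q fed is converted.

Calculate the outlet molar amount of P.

Q reacted = 0.659 × 616 = 405.9 mol/min; ν_Q = −1, so ξ = 405.9/1 = 405.9 mol/min.
Outlet amounts (n = n₀ + ν ξ):
  Q: 616 − 1(405.9) = 210.1
  P: 0 + 1(405.9) = 405.9

406 mol/min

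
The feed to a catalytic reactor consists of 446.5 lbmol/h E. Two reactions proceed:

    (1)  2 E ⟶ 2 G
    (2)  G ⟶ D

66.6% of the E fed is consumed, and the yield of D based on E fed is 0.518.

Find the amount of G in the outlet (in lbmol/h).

66.1 lbmol/h

Conversion of E: E consumed = 2ξ₁ = 0.666 × 446.5 → ξ₁ = 148.7 lbmol/h.
Yield of D: 1ξ₂ / 446.5 = 0.518 → ξ₂ = 231.3 lbmol/h.
Outlet amounts (n = n₀ + Σ ν·ξ):
  E: 446.5 − 2(148.7) = 149.1
  G: 0 + 2(148.7) − 1(231.3) = 66.08
  D: 0 + 1(231.3) = 231.3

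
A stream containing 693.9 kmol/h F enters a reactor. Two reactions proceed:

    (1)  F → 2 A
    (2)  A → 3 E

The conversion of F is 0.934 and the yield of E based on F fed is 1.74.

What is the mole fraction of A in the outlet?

0.416

Conversion of F: F consumed = 1ξ₁ = 0.934 × 693.9 → ξ₁ = 648.1 kmol/h.
Yield of E: 3ξ₂ / 693.9 = 1.74 → ξ₂ = 402.5 kmol/h.
Outlet amounts (n = n₀ + Σ ν·ξ):
  F: 693.9 − 1(648.1) = 45.8
  A: 0 + 2(648.1) − 1(402.5) = 893.7
  E: 0 + 3(402.5) = 1207
Total out = 2147 kmol/h; y_A = 893.7 / 2147 = 0.4163.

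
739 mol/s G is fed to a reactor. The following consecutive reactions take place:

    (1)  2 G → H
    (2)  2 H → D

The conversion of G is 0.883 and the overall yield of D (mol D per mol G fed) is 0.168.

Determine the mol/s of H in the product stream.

Conversion of G: G consumed = 2ξ₁ = 0.883 × 739 → ξ₁ = 326.3 mol/s.
Yield of D: 1ξ₂ / 739 = 0.168 → ξ₂ = 124.2 mol/s.
Outlet amounts (n = n₀ + Σ ν·ξ):
  G: 739 − 2(326.3) = 86.46
  H: 0 + 1(326.3) − 2(124.2) = 77.96
  D: 0 + 1(124.2) = 124.2

78 mol/s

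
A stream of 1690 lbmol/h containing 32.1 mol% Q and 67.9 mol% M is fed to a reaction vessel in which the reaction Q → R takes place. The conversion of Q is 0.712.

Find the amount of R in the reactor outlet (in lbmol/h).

Q reacted = 0.712 × 542.5 = 386.3 lbmol/h; ν_Q = −1, so ξ = 386.3/1 = 386.3 lbmol/h.
Outlet amounts (n = n₀ + ν ξ):
  Q: 542.5 − 1(386.3) = 156.2
  R: 0 + 1(386.3) = 386.3
  M: 1148 (inert)

386 lbmol/h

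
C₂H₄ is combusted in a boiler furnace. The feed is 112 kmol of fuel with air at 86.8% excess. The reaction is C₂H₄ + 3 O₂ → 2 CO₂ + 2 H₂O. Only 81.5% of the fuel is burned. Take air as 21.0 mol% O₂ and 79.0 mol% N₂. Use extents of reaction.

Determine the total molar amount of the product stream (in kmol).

3100 kmol

Stoichiometric O₂ = 3 × 112 = 336 kmol; O₂ fed = 336 × 1.868 = 627.6 kmol.
N₂ fed = 627.6 × 79/21 = 2361 kmol.
Fuel reacted = 0.815 × 112 → ξ = 91.28 kmol.
Outlet (n = n₀ + ν ξ):
  C₂H₄: 112 − 1(91.28) = 20.72
  O₂: 627.6 − 3(91.28) = 353.8
  N₂: 2361 (inert)
  CO₂: 0 + 2(91.28) = 182.6
  H₂O: 0 + 2(91.28) = 182.6
Total out = 20.72 + 353.8 + 2361 + 182.6 + 182.6 = 3101 kmol.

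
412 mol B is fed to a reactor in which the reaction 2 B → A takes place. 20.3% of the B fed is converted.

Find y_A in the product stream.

0.113

B reacted = 0.203 × 412 = 83.64 mol; ν_B = −2, so ξ = 83.64/2 = 41.82 mol.
Outlet amounts (n = n₀ + ν ξ):
  B: 412 − 2(41.82) = 328.4
  A: 0 + 1(41.82) = 41.82
Total out = 370.2 mol; y_A = 41.82 / 370.2 = 0.113.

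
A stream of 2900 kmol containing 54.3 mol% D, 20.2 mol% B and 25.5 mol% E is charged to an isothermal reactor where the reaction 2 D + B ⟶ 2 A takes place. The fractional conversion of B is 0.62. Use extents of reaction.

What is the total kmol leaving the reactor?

2540 kmol

B reacted = 0.62 × 585.8 = 363.2 kmol; ν_B = −1, so ξ = 363.2/1 = 363.2 kmol.
Outlet amounts (n = n₀ + ν ξ):
  D: 1575 − 2(363.2) = 848.3
  B: 585.8 − 1(363.2) = 222.6
  A: 0 + 2(363.2) = 726.4
  E: 739.5 (inert)
Total out = 848.3 + 222.6 + 726.4 + 739.5 = 2537 kmol.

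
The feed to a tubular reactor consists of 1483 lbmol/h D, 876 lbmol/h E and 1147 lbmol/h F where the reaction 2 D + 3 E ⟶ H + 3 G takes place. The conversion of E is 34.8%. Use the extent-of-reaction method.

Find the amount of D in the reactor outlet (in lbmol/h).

1280 lbmol/h

E reacted = 0.348 × 876 = 304.8 lbmol/h; ν_E = −3, so ξ = 304.8/3 = 101.6 lbmol/h.
Outlet amounts (n = n₀ + ν ξ):
  D: 1483 − 2(101.6) = 1280
  E: 876 − 3(101.6) = 571.2
  H: 0 + 1(101.6) = 101.6
  G: 0 + 3(101.6) = 304.8
  F: 1147 (inert)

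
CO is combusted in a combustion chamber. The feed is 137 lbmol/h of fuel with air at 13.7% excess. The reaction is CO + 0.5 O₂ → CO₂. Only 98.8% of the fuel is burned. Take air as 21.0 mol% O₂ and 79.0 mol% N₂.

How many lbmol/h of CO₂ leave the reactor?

Stoichiometric O₂ = 0.5 × 137 = 68.5 lbmol/h; O₂ fed = 68.5 × 1.137 = 77.88 lbmol/h.
N₂ fed = 77.88 × 79/21 = 293 lbmol/h.
Fuel reacted = 0.988 × 137 → ξ = 135.4 lbmol/h.
Outlet (n = n₀ + ν ξ):
  CO: 137 − 1(135.4) = 1.644
  O₂: 77.88 − 0.5(135.4) = 10.21
  N₂: 293 (inert)
  CO₂: 0 + 1(135.4) = 135.4

135 lbmol/h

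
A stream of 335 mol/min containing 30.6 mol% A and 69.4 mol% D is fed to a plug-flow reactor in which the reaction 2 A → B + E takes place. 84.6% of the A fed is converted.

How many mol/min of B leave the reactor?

43.4 mol/min

A reacted = 0.846 × 102.5 = 86.72 mol/min; ν_A = −2, so ξ = 86.72/2 = 43.36 mol/min.
Outlet amounts (n = n₀ + ν ξ):
  A: 102.5 − 2(43.36) = 15.79
  B: 0 + 1(43.36) = 43.36
  E: 0 + 1(43.36) = 43.36
  D: 232.5 (inert)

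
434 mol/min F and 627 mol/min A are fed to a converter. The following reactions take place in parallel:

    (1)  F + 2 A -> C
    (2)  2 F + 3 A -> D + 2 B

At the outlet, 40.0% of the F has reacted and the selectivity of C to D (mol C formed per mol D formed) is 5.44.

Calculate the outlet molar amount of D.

Conversion of F: F consumed = 0.4 × 434 = 173.6 mol/min = 1ξ₁ + 2ξ₂.
Selectivity: 1ξ₁ / (1ξ₂) = 5.44 → ξ₁ = 5.44 ξ₂.
Substitute: (1·5.44 + 2) ξ₂ = 173.6 → ξ₂ = 23.33 mol/min, ξ₁ = 126.9 mol/min.
Outlet amounts (n = n₀ + Σ ν·ξ):
  F: 434 − 1(126.9) − 2(23.33) = 260.4
  A: 627 − 2(126.9) − 3(23.33) = 303.1
  C: 0 + 1(126.9) = 126.9
  D: 0 + 1(23.33) = 23.33
  B: 0 + 2(23.33) = 46.67

23.3 mol/min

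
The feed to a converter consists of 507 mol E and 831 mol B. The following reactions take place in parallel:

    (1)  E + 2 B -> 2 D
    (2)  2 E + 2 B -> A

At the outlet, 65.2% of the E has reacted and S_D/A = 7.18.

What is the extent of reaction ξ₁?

ξ₁ = 212 mol

Conversion of E: E consumed = 0.652 × 507 = 330.6 mol = 1ξ₁ + 2ξ₂.
Selectivity: 2ξ₁ / (1ξ₂) = 7.18 → ξ₁ = 3.59 ξ₂.
Substitute: (1·3.59 + 2) ξ₂ = 330.6 → ξ₂ = 59.13 mol, ξ₁ = 212.3 mol.
Outlet amounts (n = n₀ + Σ ν·ξ):
  E: 507 − 1(212.3) − 2(59.13) = 176.4
  B: 831 − 2(212.3) − 2(59.13) = 288.1
  D: 0 + 2(212.3) = 424.6
  A: 0 + 1(59.13) = 59.13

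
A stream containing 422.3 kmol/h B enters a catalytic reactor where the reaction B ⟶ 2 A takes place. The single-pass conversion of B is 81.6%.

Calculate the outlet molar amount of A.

689 kmol/h

B reacted = 0.816 × 422.3 = 344.6 kmol/h; ν_B = −1, so ξ = 344.6/1 = 344.6 kmol/h.
Outlet amounts (n = n₀ + ν ξ):
  B: 422.3 − 1(344.6) = 77.7
  A: 0 + 2(344.6) = 689.2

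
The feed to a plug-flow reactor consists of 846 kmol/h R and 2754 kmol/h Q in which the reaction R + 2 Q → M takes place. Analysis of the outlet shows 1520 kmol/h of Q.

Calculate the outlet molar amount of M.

For Q: n = n₀ − 2ξ → 1520 = 2754 − 2ξ, giving ξ = 617 kmol/h.
Outlet amounts (n = n₀ + ν ξ):
  R: 846 − 1(617) = 229
  Q: 2754 − 2(617) = 1520
  M: 0 + 1(617) = 617

617 kmol/h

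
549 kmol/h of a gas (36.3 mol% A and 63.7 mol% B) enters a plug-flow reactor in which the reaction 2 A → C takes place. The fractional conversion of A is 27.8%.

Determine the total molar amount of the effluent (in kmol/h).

A reacted = 0.278 × 199.3 = 55.4 kmol/h; ν_A = −2, so ξ = 55.4/2 = 27.7 kmol/h.
Outlet amounts (n = n₀ + ν ξ):
  A: 199.3 − 2(27.7) = 143.9
  C: 0 + 1(27.7) = 27.7
  B: 349.7 (inert)
Total out = 143.9 + 27.7 + 349.7 = 521.3 kmol/h.

521 kmol/h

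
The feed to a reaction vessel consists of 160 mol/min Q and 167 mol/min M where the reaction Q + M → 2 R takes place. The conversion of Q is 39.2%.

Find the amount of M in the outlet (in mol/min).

Q reacted = 0.392 × 160 = 62.72 mol/min; ν_Q = −1, so ξ = 62.72/1 = 62.72 mol/min.
Outlet amounts (n = n₀ + ν ξ):
  Q: 160 − 1(62.72) = 97.28
  M: 167 − 1(62.72) = 104.3
  R: 0 + 2(62.72) = 125.4

104 mol/min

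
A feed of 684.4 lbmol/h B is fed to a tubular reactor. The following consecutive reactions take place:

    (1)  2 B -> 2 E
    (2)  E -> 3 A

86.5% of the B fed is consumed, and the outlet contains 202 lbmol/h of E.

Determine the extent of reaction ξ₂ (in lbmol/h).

Conversion of B: B consumed = 2ξ₁ = 0.865 × 684.4 → ξ₁ = 296 lbmol/h.
E balance: n_E = 0 + 2ξ₁ − 1ξ₂ = 202 → ξ₂ = (2·296 − 202)/1 = 390 lbmol/h.
Outlet amounts (n = n₀ + Σ ν·ξ):
  B: 684.4 − 2(296) = 92.39
  E: 0 + 2(296) − 1(390) = 202
  A: 0 + 3(390) = 1170

ξ₂ = 390 lbmol/h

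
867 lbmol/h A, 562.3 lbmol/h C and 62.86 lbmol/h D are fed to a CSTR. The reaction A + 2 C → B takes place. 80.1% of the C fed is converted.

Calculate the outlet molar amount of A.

C reacted = 0.801 × 562.3 = 450.4 lbmol/h; ν_C = −2, so ξ = 450.4/2 = 225.2 lbmol/h.
Outlet amounts (n = n₀ + ν ξ):
  A: 867 − 1(225.2) = 641.8
  C: 562.3 − 2(225.2) = 111.9
  B: 0 + 1(225.2) = 225.2
  D: 62.86 (inert)

642 lbmol/h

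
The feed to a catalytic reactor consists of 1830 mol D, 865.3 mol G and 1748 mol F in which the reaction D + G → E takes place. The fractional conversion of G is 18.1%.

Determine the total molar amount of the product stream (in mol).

G reacted = 0.181 × 865.3 = 156.6 mol; ν_G = −1, so ξ = 156.6/1 = 156.6 mol.
Outlet amounts (n = n₀ + ν ξ):
  D: 1830 − 1(156.6) = 1673
  G: 865.3 − 1(156.6) = 708.7
  E: 0 + 1(156.6) = 156.6
  F: 1748 (inert)
Total out = 1673 + 708.7 + 156.6 + 1748 = 4287 mol.

4290 mol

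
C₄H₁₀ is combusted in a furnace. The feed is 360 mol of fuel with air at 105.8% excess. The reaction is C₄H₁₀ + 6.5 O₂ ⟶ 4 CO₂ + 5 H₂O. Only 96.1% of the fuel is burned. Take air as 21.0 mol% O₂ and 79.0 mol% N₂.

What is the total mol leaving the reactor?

23800 mol

Stoichiometric O₂ = 6.5 × 360 = 2340 mol; O₂ fed = 2340 × 2.058 = 4816 mol.
N₂ fed = 4816 × 79/21 = 18120 mol.
Fuel reacted = 0.961 × 360 → ξ = 346 mol.
Outlet (n = n₀ + ν ξ):
  C₄H₁₀: 360 − 1(346) = 14.04
  O₂: 4816 − 6.5(346) = 2567
  N₂: 18120 (inert)
  CO₂: 0 + 4(346) = 1384
  H₂O: 0 + 5(346) = 1730
Total out = 14.04 + 2567 + 18120 + 1384 + 1730 = 23810 mol.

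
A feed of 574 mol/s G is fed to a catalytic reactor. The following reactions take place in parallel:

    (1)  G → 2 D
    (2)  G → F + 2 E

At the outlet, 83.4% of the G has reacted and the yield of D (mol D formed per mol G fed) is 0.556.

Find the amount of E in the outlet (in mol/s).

Yield of D: 2ξ₁ / 574 = 0.556 → ξ₁ = 159.6 mol/s.
Conversion of G: 1ξ₁ + 1ξ₂ = 0.834 × 574 = 478.7 → ξ₂ = 319.1 mol/s.
Outlet amounts (n = n₀ + Σ ν·ξ):
  G: 574 − 1(159.6) − 1(319.1) = 95.28
  D: 0 + 2(159.6) = 319.1
  F: 0 + 1(319.1) = 319.1
  E: 0 + 2(319.1) = 638.3

638 mol/s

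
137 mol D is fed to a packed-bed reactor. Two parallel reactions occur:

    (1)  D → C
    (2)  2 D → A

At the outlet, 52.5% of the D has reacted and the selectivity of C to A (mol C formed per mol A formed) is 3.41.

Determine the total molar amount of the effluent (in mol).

Conversion of D: D consumed = 0.525 × 137 = 71.92 mol = 1ξ₁ + 2ξ₂.
Selectivity: 1ξ₁ / (1ξ₂) = 3.41 → ξ₁ = 3.41 ξ₂.
Substitute: (1·3.41 + 2) ξ₂ = 71.92 → ξ₂ = 13.29 mol, ξ₁ = 45.34 mol.
Outlet amounts (n = n₀ + Σ ν·ξ):
  D: 137 − 1(45.34) − 2(13.29) = 65.08
  C: 0 + 1(45.34) = 45.34
  A: 0 + 1(13.29) = 13.29
Total out = 65.08 + 45.34 + 13.29 = 123.7 mol.

124 mol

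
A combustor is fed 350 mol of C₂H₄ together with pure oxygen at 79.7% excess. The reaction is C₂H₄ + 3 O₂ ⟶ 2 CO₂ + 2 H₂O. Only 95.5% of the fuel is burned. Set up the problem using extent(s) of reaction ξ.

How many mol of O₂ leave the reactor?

884 mol

Stoichiometric O₂ = 3 × 350 = 1050 mol; O₂ fed = 1050 × 1.797 = 1887 mol.
Fuel reacted = 0.955 × 350 → ξ = 334.2 mol.
Outlet (n = n₀ + ν ξ):
  C₂H₄: 350 − 1(334.2) = 15.75
  O₂: 1887 − 3(334.2) = 884.1
  CO₂: 0 + 2(334.2) = 668.5
  H₂O: 0 + 2(334.2) = 668.5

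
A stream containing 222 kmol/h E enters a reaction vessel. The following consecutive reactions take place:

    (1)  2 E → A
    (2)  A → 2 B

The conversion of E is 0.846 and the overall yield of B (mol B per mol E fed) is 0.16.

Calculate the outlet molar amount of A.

Conversion of E: E consumed = 2ξ₁ = 0.846 × 222 → ξ₁ = 93.91 kmol/h.
Yield of B: 2ξ₂ / 222 = 0.16 → ξ₂ = 17.76 kmol/h.
Outlet amounts (n = n₀ + Σ ν·ξ):
  E: 222 − 2(93.91) = 34.19
  A: 0 + 1(93.91) − 1(17.76) = 76.15
  B: 0 + 2(17.76) = 35.52

76.1 kmol/h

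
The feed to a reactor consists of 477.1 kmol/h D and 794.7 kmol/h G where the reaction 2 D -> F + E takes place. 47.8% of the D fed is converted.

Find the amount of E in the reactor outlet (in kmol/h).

114 kmol/h

D reacted = 0.478 × 477.1 = 228.1 kmol/h; ν_D = −2, so ξ = 228.1/2 = 114 kmol/h.
Outlet amounts (n = n₀ + ν ξ):
  D: 477.1 − 2(114) = 249
  F: 0 + 1(114) = 114
  E: 0 + 1(114) = 114
  G: 794.7 (inert)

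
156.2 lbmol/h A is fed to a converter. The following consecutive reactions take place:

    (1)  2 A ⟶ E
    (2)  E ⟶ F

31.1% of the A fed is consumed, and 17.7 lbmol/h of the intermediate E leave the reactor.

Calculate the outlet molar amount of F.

6.59 lbmol/h

Conversion of A: A consumed = 2ξ₁ = 0.311 × 156.2 → ξ₁ = 24.29 lbmol/h.
E balance: n_E = 0 + 1ξ₁ − 1ξ₂ = 17.7 → ξ₂ = (1·24.29 − 17.7)/1 = 6.589 lbmol/h.
Outlet amounts (n = n₀ + Σ ν·ξ):
  A: 156.2 − 2(24.29) = 107.6
  E: 0 + 1(24.29) − 1(6.589) = 17.7
  F: 0 + 1(6.589) = 6.589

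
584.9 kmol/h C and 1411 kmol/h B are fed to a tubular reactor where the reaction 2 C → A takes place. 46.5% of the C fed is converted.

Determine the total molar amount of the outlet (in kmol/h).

1860 kmol/h

C reacted = 0.465 × 584.9 = 272 kmol/h; ν_C = −2, so ξ = 272/2 = 136 kmol/h.
Outlet amounts (n = n₀ + ν ξ):
  C: 584.9 − 2(136) = 312.9
  A: 0 + 1(136) = 136
  B: 1411 (inert)
Total out = 312.9 + 136 + 1411 = 1860 kmol/h.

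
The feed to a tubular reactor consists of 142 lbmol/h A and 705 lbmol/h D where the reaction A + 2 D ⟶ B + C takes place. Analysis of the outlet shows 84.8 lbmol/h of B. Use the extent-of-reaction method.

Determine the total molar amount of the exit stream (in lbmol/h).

For B: n = n₀ + 1ξ → 84.8 = 0 + 1ξ, giving ξ = 84.8 lbmol/h.
Outlet amounts (n = n₀ + ν ξ):
  A: 142 − 1(84.8) = 57.2
  D: 705 − 2(84.8) = 535.4
  B: 0 + 1(84.8) = 84.8
  C: 0 + 1(84.8) = 84.8
Total out = 57.2 + 535.4 + 84.8 + 84.8 = 762.2 lbmol/h.

762 lbmol/h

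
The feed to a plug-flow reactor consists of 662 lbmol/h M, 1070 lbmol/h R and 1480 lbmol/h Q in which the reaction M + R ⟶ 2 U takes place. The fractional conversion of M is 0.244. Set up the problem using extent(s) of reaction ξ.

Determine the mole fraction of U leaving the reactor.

0.101

M reacted = 0.244 × 662 = 161.5 lbmol/h; ν_M = −1, so ξ = 161.5/1 = 161.5 lbmol/h.
Outlet amounts (n = n₀ + ν ξ):
  M: 662 − 1(161.5) = 500.5
  R: 1070 − 1(161.5) = 908.5
  U: 0 + 2(161.5) = 323.1
  Q: 1480 (inert)
Total out = 3212 lbmol/h; y_U = 323.1 / 3212 = 0.1006.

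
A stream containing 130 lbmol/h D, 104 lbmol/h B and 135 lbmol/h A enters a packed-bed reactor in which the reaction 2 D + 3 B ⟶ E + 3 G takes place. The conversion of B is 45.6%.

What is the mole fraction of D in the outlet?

B reacted = 0.456 × 104 = 47.42 lbmol/h; ν_B = −3, so ξ = 47.42/3 = 15.81 lbmol/h.
Outlet amounts (n = n₀ + ν ξ):
  D: 130 − 2(15.81) = 98.38
  B: 104 − 3(15.81) = 56.58
  E: 0 + 1(15.81) = 15.81
  G: 0 + 3(15.81) = 47.42
  A: 135 (inert)
Total out = 353.2 lbmol/h; y_D = 98.38 / 353.2 = 0.2786.

0.279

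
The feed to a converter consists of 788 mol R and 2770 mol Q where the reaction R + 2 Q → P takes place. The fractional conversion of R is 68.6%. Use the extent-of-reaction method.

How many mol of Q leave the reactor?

R reacted = 0.686 × 788 = 540.6 mol; ν_R = −1, so ξ = 540.6/1 = 540.6 mol.
Outlet amounts (n = n₀ + ν ξ):
  R: 788 − 1(540.6) = 247.4
  Q: 2770 − 2(540.6) = 1689
  P: 0 + 1(540.6) = 540.6

1690 mol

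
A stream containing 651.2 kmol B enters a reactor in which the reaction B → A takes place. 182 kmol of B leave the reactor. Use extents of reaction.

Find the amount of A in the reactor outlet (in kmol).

For B: n = n₀ − 1ξ → 182 = 651.2 − 1ξ, giving ξ = 469.2 kmol.
Outlet amounts (n = n₀ + ν ξ):
  B: 651.2 − 1(469.2) = 182
  A: 0 + 1(469.2) = 469.2

469 kmol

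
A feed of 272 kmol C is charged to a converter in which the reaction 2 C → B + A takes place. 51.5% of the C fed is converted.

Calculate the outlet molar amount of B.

70 kmol

C reacted = 0.515 × 272 = 140.1 kmol; ν_C = −2, so ξ = 140.1/2 = 70.04 kmol.
Outlet amounts (n = n₀ + ν ξ):
  C: 272 − 2(70.04) = 131.9
  B: 0 + 1(70.04) = 70.04
  A: 0 + 1(70.04) = 70.04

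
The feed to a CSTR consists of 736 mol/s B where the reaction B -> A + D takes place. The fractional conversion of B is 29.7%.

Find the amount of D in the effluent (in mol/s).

B reacted = 0.297 × 736 = 218.6 mol/s; ν_B = −1, so ξ = 218.6/1 = 218.6 mol/s.
Outlet amounts (n = n₀ + ν ξ):
  B: 736 − 1(218.6) = 517.4
  A: 0 + 1(218.6) = 218.6
  D: 0 + 1(218.6) = 218.6

219 mol/s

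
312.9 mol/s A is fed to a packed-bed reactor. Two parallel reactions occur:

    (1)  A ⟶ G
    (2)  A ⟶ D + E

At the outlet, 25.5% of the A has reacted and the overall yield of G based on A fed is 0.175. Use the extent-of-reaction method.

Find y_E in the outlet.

0.0741

Yield of G: 1ξ₁ / 312.9 = 0.175 → ξ₁ = 54.76 mol/s.
Conversion of A: 1ξ₁ + 1ξ₂ = 0.255 × 312.9 = 79.79 → ξ₂ = 25.03 mol/s.
Outlet amounts (n = n₀ + Σ ν·ξ):
  A: 312.9 − 1(54.76) − 1(25.03) = 233.1
  G: 0 + 1(54.76) = 54.76
  D: 0 + 1(25.03) = 25.03
  E: 0 + 1(25.03) = 25.03
Total out = 337.9 mol/s; y_E = 25.03 / 337.9 = 0.07407.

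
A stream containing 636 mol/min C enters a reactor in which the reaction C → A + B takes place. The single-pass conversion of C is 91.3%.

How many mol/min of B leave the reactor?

581 mol/min

C reacted = 0.913 × 636 = 580.7 mol/min; ν_C = −1, so ξ = 580.7/1 = 580.7 mol/min.
Outlet amounts (n = n₀ + ν ξ):
  C: 636 − 1(580.7) = 55.33
  A: 0 + 1(580.7) = 580.7
  B: 0 + 1(580.7) = 580.7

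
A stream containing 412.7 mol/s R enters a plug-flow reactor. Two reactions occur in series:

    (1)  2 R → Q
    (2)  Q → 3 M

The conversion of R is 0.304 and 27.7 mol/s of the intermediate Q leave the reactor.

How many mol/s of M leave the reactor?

Conversion of R: R consumed = 2ξ₁ = 0.304 × 412.7 → ξ₁ = 62.73 mol/s.
Q balance: n_Q = 0 + 1ξ₁ − 1ξ₂ = 27.7 → ξ₂ = (1·62.73 − 27.7)/1 = 35.03 mol/s.
Outlet amounts (n = n₀ + Σ ν·ξ):
  R: 412.7 − 2(62.73) = 287.2
  Q: 0 + 1(62.73) − 1(35.03) = 27.7
  M: 0 + 3(35.03) = 105.1

105 mol/s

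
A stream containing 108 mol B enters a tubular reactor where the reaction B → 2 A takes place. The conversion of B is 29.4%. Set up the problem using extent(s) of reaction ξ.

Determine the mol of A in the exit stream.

B reacted = 0.294 × 108 = 31.75 mol; ν_B = −1, so ξ = 31.75/1 = 31.75 mol.
Outlet amounts (n = n₀ + ν ξ):
  B: 108 − 1(31.75) = 76.25
  A: 0 + 2(31.75) = 63.5

63.5 mol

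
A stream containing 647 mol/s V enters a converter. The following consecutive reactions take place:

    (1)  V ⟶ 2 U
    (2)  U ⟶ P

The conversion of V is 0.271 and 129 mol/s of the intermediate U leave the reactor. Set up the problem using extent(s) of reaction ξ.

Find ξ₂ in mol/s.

Conversion of V: V consumed = 1ξ₁ = 0.271 × 647 → ξ₁ = 175.3 mol/s.
U balance: n_U = 0 + 2ξ₁ − 1ξ₂ = 129 → ξ₂ = (2·175.3 − 129)/1 = 221.7 mol/s.
Outlet amounts (n = n₀ + Σ ν·ξ):
  V: 647 − 1(175.3) = 471.7
  U: 0 + 2(175.3) − 1(221.7) = 129
  P: 0 + 1(221.7) = 221.7

ξ₂ = 222 mol/s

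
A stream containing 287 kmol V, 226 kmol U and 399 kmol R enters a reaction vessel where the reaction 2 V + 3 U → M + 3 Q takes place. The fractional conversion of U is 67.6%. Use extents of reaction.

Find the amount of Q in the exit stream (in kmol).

U reacted = 0.676 × 226 = 152.8 kmol; ν_U = −3, so ξ = 152.8/3 = 50.93 kmol.
Outlet amounts (n = n₀ + ν ξ):
  V: 287 − 2(50.93) = 185.1
  U: 226 − 3(50.93) = 73.22
  M: 0 + 1(50.93) = 50.93
  Q: 0 + 3(50.93) = 152.8
  R: 399 (inert)

153 kmol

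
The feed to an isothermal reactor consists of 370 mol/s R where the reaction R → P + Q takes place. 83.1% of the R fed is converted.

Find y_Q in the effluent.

R reacted = 0.831 × 370 = 307.5 mol/s; ν_R = −1, so ξ = 307.5/1 = 307.5 mol/s.
Outlet amounts (n = n₀ + ν ξ):
  R: 370 − 1(307.5) = 62.53
  P: 0 + 1(307.5) = 307.5
  Q: 0 + 1(307.5) = 307.5
Total out = 677.5 mol/s; y_Q = 307.5 / 677.5 = 0.4539.

0.454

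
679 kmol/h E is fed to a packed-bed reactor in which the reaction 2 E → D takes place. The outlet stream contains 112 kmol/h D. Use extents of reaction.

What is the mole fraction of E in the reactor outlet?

For D: n = n₀ + 1ξ → 112 = 0 + 1ξ, giving ξ = 112 kmol/h.
Outlet amounts (n = n₀ + ν ξ):
  E: 679 − 2(112) = 455
  D: 0 + 1(112) = 112
Total out = 567 kmol/h; y_E = 455 / 567 = 0.8025.

0.802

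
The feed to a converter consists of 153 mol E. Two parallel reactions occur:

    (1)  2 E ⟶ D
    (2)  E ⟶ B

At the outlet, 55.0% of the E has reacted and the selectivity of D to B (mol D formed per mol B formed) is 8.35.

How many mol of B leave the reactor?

4.75 mol

Conversion of E: E consumed = 0.55 × 153 = 84.15 mol = 2ξ₁ + 1ξ₂.
Selectivity: 1ξ₁ / (1ξ₂) = 8.35 → ξ₁ = 8.35 ξ₂.
Substitute: (2·8.35 + 1) ξ₂ = 84.15 → ξ₂ = 4.754 mol, ξ₁ = 39.7 mol.
Outlet amounts (n = n₀ + Σ ν·ξ):
  E: 153 − 2(39.7) − 1(4.754) = 68.85
  D: 0 + 1(39.7) = 39.7
  B: 0 + 1(4.754) = 4.754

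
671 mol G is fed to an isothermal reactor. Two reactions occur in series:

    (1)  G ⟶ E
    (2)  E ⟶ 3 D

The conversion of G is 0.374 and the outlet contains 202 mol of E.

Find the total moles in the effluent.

769 mol

Conversion of G: G consumed = 1ξ₁ = 0.374 × 671 → ξ₁ = 251 mol.
E balance: n_E = 0 + 1ξ₁ − 1ξ₂ = 202 → ξ₂ = (1·251 − 202)/1 = 48.95 mol.
Outlet amounts (n = n₀ + Σ ν·ξ):
  G: 671 − 1(251) = 420
  E: 0 + 1(251) − 1(48.95) = 202
  D: 0 + 3(48.95) = 146.9
Total out = 420 + 202 + 146.9 = 768.9 mol.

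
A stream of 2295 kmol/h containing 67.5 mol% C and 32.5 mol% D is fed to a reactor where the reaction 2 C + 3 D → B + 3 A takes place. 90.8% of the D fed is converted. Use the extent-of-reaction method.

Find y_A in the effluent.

0.327

D reacted = 0.908 × 745.9 = 677.3 kmol/h; ν_D = −3, so ξ = 677.3/3 = 225.8 kmol/h.
Outlet amounts (n = n₀ + ν ξ):
  C: 1549 − 2(225.8) = 1098
  D: 745.9 − 3(225.8) = 68.62
  B: 0 + 1(225.8) = 225.8
  A: 0 + 3(225.8) = 677.3
Total out = 2069 kmol/h; y_A = 677.3 / 2069 = 0.3273.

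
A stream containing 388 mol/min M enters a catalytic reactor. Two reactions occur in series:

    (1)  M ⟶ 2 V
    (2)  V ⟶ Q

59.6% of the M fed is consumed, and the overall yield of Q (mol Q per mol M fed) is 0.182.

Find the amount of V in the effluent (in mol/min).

392 mol/min

Conversion of M: M consumed = 1ξ₁ = 0.596 × 388 → ξ₁ = 231.2 mol/min.
Yield of Q: 1ξ₂ / 388 = 0.182 → ξ₂ = 70.62 mol/min.
Outlet amounts (n = n₀ + Σ ν·ξ):
  M: 388 − 1(231.2) = 156.8
  V: 0 + 2(231.2) − 1(70.62) = 391.9
  Q: 0 + 1(70.62) = 70.62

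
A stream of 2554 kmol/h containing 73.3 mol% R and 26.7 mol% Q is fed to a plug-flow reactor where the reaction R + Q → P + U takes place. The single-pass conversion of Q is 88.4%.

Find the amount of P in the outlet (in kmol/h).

603 kmol/h

Q reacted = 0.884 × 681.9 = 602.8 kmol/h; ν_Q = −1, so ξ = 602.8/1 = 602.8 kmol/h.
Outlet amounts (n = n₀ + ν ξ):
  R: 1872 − 1(602.8) = 1269
  Q: 681.9 − 1(602.8) = 79.1
  P: 0 + 1(602.8) = 602.8
  U: 0 + 1(602.8) = 602.8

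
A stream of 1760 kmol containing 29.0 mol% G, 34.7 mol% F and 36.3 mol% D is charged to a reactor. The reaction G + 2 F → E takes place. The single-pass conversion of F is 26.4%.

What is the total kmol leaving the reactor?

F reacted = 0.264 × 610.7 = 161.2 kmol; ν_F = −2, so ξ = 161.2/2 = 80.62 kmol.
Outlet amounts (n = n₀ + ν ξ):
  G: 510.4 − 1(80.62) = 429.8
  F: 610.7 − 2(80.62) = 449.5
  E: 0 + 1(80.62) = 80.62
  D: 638.9 (inert)
Total out = 429.8 + 449.5 + 80.62 + 638.9 = 1599 kmol.

1600 kmol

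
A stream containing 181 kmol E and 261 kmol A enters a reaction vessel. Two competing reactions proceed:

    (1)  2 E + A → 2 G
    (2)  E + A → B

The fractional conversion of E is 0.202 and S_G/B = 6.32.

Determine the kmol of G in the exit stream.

Conversion of E: E consumed = 0.202 × 181 = 36.56 kmol = 2ξ₁ + 1ξ₂.
Selectivity: 2ξ₁ / (1ξ₂) = 6.32 → ξ₁ = 3.16 ξ₂.
Substitute: (2·3.16 + 1) ξ₂ = 36.56 → ξ₂ = 4.995 kmol, ξ₁ = 15.78 kmol.
Outlet amounts (n = n₀ + Σ ν·ξ):
  E: 181 − 2(15.78) − 1(4.995) = 144.4
  A: 261 − 1(15.78) − 1(4.995) = 240.2
  G: 0 + 2(15.78) = 31.57
  B: 0 + 1(4.995) = 4.995

31.6 kmol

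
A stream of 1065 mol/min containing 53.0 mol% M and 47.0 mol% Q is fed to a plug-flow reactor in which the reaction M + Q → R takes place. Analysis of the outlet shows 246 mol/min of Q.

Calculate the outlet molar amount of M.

310 mol/min

For Q: n = n₀ − 1ξ → 246 = 500.6 − 1ξ, giving ξ = 254.6 mol/min.
Outlet amounts (n = n₀ + ν ξ):
  M: 564.5 − 1(254.6) = 309.9
  Q: 500.6 − 1(254.6) = 246
  R: 0 + 1(254.6) = 254.6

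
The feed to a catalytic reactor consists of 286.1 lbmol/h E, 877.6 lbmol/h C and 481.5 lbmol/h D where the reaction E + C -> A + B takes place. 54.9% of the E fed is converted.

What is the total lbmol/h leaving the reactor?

1650 lbmol/h

E reacted = 0.549 × 286.1 = 157.1 lbmol/h; ν_E = −1, so ξ = 157.1/1 = 157.1 lbmol/h.
Outlet amounts (n = n₀ + ν ξ):
  E: 286.1 − 1(157.1) = 129
  C: 877.6 − 1(157.1) = 720.5
  A: 0 + 1(157.1) = 157.1
  B: 0 + 1(157.1) = 157.1
  D: 481.5 (inert)
Total out = 129 + 720.5 + 157.1 + 157.1 + 481.5 = 1645 lbmol/h.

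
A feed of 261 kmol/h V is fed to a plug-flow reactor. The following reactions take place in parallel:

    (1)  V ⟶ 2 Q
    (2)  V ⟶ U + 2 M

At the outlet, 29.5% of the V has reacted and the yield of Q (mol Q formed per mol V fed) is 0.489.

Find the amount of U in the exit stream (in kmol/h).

Yield of Q: 2ξ₁ / 261 = 0.489 → ξ₁ = 63.81 kmol/h.
Conversion of V: 1ξ₁ + 1ξ₂ = 0.295 × 261 = 76.99 → ξ₂ = 13.18 kmol/h.
Outlet amounts (n = n₀ + Σ ν·ξ):
  V: 261 − 1(63.81) − 1(13.18) = 184
  Q: 0 + 2(63.81) = 127.6
  U: 0 + 1(13.18) = 13.18
  M: 0 + 2(13.18) = 26.36

13.2 kmol/h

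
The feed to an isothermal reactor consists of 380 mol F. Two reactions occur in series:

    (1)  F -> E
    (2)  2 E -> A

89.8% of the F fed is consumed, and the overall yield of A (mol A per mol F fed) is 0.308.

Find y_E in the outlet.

0.408

Conversion of F: F consumed = 1ξ₁ = 0.898 × 380 → ξ₁ = 341.2 mol.
Yield of A: 1ξ₂ / 380 = 0.308 → ξ₂ = 117 mol.
Outlet amounts (n = n₀ + Σ ν·ξ):
  F: 380 − 1(341.2) = 38.76
  E: 0 + 1(341.2) − 2(117) = 107.2
  A: 0 + 1(117) = 117
Total out = 263 mol; y_E = 107.2 / 263 = 0.4075.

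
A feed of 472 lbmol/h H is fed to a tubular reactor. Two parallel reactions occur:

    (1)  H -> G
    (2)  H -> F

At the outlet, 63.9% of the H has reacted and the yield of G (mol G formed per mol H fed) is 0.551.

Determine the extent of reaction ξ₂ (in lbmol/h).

Yield of G: 1ξ₁ / 472 = 0.551 → ξ₁ = 260.1 lbmol/h.
Conversion of H: 1ξ₁ + 1ξ₂ = 0.639 × 472 = 301.6 → ξ₂ = 41.54 lbmol/h.
Outlet amounts (n = n₀ + Σ ν·ξ):
  H: 472 − 1(260.1) − 1(41.54) = 170.4
  G: 0 + 1(260.1) = 260.1
  F: 0 + 1(41.54) = 41.54

ξ₂ = 41.5 lbmol/h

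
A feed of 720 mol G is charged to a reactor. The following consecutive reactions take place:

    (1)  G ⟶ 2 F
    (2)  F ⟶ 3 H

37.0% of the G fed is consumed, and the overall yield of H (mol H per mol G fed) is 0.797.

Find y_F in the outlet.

0.249

Conversion of G: G consumed = 1ξ₁ = 0.37 × 720 → ξ₁ = 266.4 mol.
Yield of H: 3ξ₂ / 720 = 0.797 → ξ₂ = 191.3 mol.
Outlet amounts (n = n₀ + Σ ν·ξ):
  G: 720 − 1(266.4) = 453.6
  F: 0 + 2(266.4) − 1(191.3) = 341.5
  H: 0 + 3(191.3) = 573.8
Total out = 1369 mol; y_F = 341.5 / 1369 = 0.2495.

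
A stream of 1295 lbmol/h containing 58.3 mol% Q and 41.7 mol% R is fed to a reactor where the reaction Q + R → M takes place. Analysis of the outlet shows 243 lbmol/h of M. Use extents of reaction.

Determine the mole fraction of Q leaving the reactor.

For M: n = n₀ + 1ξ → 243 = 0 + 1ξ, giving ξ = 243 lbmol/h.
Outlet amounts (n = n₀ + ν ξ):
  Q: 755 − 1(243) = 512
  R: 540 − 1(243) = 297
  M: 0 + 1(243) = 243
Total out = 1052 lbmol/h; y_Q = 512 / 1052 = 0.4867.

0.487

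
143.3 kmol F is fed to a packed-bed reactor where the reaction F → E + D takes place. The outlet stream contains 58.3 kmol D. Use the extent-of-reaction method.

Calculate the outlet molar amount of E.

For D: n = n₀ + 1ξ → 58.3 = 0 + 1ξ, giving ξ = 58.3 kmol.
Outlet amounts (n = n₀ + ν ξ):
  F: 143.3 − 1(58.3) = 85
  E: 0 + 1(58.3) = 58.3
  D: 0 + 1(58.3) = 58.3

58.3 kmol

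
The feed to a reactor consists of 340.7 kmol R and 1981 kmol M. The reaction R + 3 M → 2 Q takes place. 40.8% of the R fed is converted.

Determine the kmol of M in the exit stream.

1560 kmol

R reacted = 0.408 × 340.7 = 139 kmol; ν_R = −1, so ξ = 139/1 = 139 kmol.
Outlet amounts (n = n₀ + ν ξ):
  R: 340.7 − 1(139) = 201.7
  M: 1981 − 3(139) = 1564
  Q: 0 + 2(139) = 278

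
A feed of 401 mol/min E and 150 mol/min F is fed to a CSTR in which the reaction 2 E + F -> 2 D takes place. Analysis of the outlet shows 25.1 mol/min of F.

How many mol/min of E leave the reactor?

For F: n = n₀ − 1ξ → 25.1 = 150 − 1ξ, giving ξ = 124.9 mol/min.
Outlet amounts (n = n₀ + ν ξ):
  E: 401 − 2(124.9) = 151.2
  F: 150 − 1(124.9) = 25.1
  D: 0 + 2(124.9) = 249.8

151 mol/min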